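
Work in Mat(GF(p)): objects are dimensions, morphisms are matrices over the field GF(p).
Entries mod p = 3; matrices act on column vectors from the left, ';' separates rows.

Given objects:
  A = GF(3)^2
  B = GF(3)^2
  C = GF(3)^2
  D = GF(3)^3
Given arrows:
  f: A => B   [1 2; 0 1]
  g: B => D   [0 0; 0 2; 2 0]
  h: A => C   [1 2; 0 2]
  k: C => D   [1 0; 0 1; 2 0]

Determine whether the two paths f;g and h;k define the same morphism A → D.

Answer: DOES NOT COMMUTE

Trace:
Path 1 = f;g:
  e0=[1,0] f=>[1,0] g=>[0,0,2]
  e1=[0,1] f=>[2,1] g=>[0,2,1]
  composite₁ = [0 0; 0 2; 2 1]
Path 2 = h;k:
  e0=[1,0] h=>[1,0] k=>[1,0,2]
  e1=[0,1] h=>[2,2] k=>[2,2,1]
  composite₂ = [1 2; 0 2; 2 1]
Equal? distinct morphisms ✗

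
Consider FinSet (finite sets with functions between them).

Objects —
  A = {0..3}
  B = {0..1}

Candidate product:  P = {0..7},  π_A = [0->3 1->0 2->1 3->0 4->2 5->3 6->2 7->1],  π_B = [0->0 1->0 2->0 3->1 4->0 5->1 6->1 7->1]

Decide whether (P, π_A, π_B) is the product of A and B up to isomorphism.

Answer: VALID PRODUCT

Derivation:
|A|·|B| = 4·2 = 8;  |P| = 8
Check the pairing map k ↦ (π_A(k), π_B(k)):
  0 -> (3,0)
  1 -> (0,0)
  2 -> (1,0)
  3 -> (0,1)
  4 -> (2,0)
  5 -> (3,1)
  6 -> (2,1)
  7 -> (1,1)
distinct pairs in image: 8 / 8 needed
  → bijection onto A×B; projections well-typed.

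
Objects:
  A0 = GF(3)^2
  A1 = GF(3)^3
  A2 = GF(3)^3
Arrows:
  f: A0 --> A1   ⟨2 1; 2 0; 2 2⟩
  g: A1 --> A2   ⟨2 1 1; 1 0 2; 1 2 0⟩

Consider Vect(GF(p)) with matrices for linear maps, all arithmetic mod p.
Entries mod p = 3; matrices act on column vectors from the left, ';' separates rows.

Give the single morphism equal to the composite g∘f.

  e0=[1,0] f-->[2,2,2] g-->[2,0,0]
  e1=[0,1] f-->[1,0,2] g-->[1,2,1]
result: ⟨2 1; 0 2; 0 1⟩

Answer: ⟨2 1; 0 2; 0 1⟩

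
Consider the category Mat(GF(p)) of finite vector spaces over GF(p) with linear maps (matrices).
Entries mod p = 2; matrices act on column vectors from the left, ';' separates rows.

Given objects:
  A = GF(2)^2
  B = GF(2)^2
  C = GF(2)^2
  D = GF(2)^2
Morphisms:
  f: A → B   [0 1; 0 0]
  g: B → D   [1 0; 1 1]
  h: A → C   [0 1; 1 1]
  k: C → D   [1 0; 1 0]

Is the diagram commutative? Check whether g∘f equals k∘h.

Along f;g (path 1):
  e0=[1,0] f→[0,0] g→[0,0]
  e1=[0,1] f→[1,0] g→[1,1]
  ⟦path⟧₁ = [0 1; 0 1]
Along h;k (path 2):
  e0=[1,0] h→[0,1] k→[0,0]
  e1=[0,1] h→[1,1] k→[1,1]
  ⟦path⟧₂ = [0 1; 0 1]
Equal? YES — commutes

Answer: COMMUTES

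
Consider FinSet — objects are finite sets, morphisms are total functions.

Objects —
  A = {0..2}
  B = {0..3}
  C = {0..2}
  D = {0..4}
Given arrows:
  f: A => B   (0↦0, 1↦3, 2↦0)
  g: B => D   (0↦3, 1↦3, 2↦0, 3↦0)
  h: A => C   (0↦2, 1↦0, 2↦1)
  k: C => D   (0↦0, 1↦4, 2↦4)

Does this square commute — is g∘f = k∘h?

Answer: DOES NOT COMMUTE

Trace:
Along f;g (path 1):
  0 f=>0 g=>3
  1 f=>3 g=>0
  2 f=>0 g=>3
  result₁ = (0↦3, 1↦0, 2↦3)
Along h;k (path 2):
  0 h=>2 k=>4
  1 h=>0 k=>0
  2 h=>1 k=>4
  result₂ = (0↦4, 1↦0, 2↦4)
Equal? NO — does not commute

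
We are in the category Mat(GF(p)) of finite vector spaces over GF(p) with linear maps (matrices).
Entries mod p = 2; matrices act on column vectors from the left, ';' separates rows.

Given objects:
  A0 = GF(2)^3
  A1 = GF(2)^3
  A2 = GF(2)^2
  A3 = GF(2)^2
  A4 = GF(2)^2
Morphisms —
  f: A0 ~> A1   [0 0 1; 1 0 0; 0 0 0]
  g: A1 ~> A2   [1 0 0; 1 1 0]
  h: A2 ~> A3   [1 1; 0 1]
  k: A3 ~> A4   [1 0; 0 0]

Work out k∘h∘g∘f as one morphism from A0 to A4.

  e0=⟨1,0,0⟩ f~>⟨0,1,0⟩ g~>⟨0,1⟩ h~>⟨1,1⟩ k~>⟨1,0⟩
  e1=⟨0,1,0⟩ f~>⟨0,0,0⟩ g~>⟨0,0⟩ h~>⟨0,0⟩ k~>⟨0,0⟩
  e2=⟨0,0,1⟩ f~>⟨1,0,0⟩ g~>⟨1,1⟩ h~>⟨0,1⟩ k~>⟨0,0⟩
⟦path⟧: [1 0 0; 0 0 0]

Answer: [1 0 0; 0 0 0]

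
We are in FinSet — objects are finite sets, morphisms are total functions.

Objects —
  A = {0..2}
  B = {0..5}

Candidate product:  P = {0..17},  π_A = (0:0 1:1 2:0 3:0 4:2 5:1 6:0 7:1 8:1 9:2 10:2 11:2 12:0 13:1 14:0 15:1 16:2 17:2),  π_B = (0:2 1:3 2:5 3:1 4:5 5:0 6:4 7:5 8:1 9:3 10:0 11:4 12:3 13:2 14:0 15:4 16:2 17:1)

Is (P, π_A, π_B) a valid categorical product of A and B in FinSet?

|A|·|B| = 3·6 = 18;  |P| = 18
Check the pairing map k ↦ (π_A(k), π_B(k)):
  0 : (0,2)
  1 : (1,3)
  2 : (0,5)
  3 : (0,1)
  4 : (2,5)
  5 : (1,0)
  6 : (0,4)
  7 : (1,5)
  8 : (1,1)
  9 : (2,3)
  10 : (2,0)
  11 : (2,4)
  12 : (0,3)
  13 : (1,2)
  14 : (0,0)
  15 : (1,4)
  16 : (2,2)
  17 : (2,1)
distinct pairs in image: 18 / 18 needed
  → bijection onto A×B; projections well-typed.

Answer: VALID PRODUCT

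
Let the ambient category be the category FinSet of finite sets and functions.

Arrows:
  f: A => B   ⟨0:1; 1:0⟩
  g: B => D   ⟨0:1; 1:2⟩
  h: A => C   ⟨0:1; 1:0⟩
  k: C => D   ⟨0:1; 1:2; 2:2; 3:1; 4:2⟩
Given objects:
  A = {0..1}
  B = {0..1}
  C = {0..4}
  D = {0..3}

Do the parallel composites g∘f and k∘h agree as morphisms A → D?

Answer: COMMUTES

Trace:
Along f;g (path 1):
  0 f=>1 g=>2
  1 f=>0 g=>1
  composite₁ = ⟨0:2; 1:1⟩
Along h;k (path 2):
  0 h=>1 k=>2
  1 h=>0 k=>1
  composite₂ = ⟨0:2; 1:1⟩
Equal? same morphism ✓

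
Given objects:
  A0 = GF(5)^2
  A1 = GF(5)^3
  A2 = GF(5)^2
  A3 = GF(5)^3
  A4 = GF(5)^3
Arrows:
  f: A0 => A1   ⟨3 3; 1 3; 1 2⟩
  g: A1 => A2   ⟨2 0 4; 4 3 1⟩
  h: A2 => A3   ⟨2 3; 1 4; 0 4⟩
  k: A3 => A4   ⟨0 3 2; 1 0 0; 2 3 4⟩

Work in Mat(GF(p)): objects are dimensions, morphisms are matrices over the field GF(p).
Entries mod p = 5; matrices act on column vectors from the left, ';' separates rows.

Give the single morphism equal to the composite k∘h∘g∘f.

Answer: ⟨0 2; 3 2; 4 0⟩

Derivation:
  e0=[1,0] f=>[3,1,1] g=>[0,1] h=>[3,4,4] k=>[0,3,4]
  e1=[0,1] f=>[3,3,2] g=>[4,3] h=>[2,1,2] k=>[2,2,0]
⟦path⟧: ⟨0 2; 3 2; 4 0⟩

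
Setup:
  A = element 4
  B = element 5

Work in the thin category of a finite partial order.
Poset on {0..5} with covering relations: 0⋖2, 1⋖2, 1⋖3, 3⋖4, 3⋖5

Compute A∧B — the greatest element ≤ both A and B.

Lower bounds of A=4 and B=5: {1,3}
  1 <= 3
  3 <= 3
glb = 3

Answer: A∧B = 3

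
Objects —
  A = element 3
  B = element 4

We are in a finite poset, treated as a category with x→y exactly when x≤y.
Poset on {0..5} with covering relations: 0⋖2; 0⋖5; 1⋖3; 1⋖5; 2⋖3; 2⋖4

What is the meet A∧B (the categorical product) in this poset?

Answer: A∧B = 2

Trace:
{x : x<=A ∧ x<=B} = {0,2}  (A=3, B=4)
  0 <= 2
  2 <= 2
glb = 2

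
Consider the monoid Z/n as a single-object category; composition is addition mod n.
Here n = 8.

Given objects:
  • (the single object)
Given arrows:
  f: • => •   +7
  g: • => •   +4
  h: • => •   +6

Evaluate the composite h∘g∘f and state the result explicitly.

  0 +7≡7 +4≡3 +6≡1  (mod 8)
⟦path⟧: +1

Answer: +1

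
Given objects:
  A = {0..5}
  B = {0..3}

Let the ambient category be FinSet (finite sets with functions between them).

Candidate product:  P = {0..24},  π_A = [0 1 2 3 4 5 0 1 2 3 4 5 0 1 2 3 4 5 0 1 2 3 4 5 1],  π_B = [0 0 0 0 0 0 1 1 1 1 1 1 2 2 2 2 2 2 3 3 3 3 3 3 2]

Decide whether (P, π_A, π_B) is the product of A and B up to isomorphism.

|A|·|B| = 6·4 = 24;  |P| = 25
  → cardinalities differ; no bijection possible.

Answer: NOT A VALID PRODUCT — |P|=25 ≠ |A|·|B|=24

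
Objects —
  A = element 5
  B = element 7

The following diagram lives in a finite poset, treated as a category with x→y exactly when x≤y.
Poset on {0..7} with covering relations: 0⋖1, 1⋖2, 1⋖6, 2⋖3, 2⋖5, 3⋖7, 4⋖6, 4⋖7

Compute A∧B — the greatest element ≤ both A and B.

Answer: A∧B = 2

Work:
Lower bounds of A=5 and B=7: {0,1,2}
  0 <= 2
  1 <= 2
  2 <= 2
glb = 2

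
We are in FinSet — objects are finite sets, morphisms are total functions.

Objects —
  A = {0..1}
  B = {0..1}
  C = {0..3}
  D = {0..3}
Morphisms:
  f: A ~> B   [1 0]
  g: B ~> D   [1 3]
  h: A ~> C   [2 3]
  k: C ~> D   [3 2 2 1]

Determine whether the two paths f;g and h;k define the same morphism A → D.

Along f;g (path 1):
  0 f~>1 g~>3
  1 f~>0 g~>1
  result₁ = [3 1]
Along h;k (path 2):
  0 h~>2 k~>2
  1 h~>3 k~>1
  result₂ = [2 1]
Equal? NO — does not commute

Answer: DOES NOT COMMUTE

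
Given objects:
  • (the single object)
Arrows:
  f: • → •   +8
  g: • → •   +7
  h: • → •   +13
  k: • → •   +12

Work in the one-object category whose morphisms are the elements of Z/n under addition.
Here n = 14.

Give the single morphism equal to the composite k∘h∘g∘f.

  0 +8≡8 +7≡1 +13≡0 +12≡12  (mod 14)
⟦path⟧: +12

Answer: +12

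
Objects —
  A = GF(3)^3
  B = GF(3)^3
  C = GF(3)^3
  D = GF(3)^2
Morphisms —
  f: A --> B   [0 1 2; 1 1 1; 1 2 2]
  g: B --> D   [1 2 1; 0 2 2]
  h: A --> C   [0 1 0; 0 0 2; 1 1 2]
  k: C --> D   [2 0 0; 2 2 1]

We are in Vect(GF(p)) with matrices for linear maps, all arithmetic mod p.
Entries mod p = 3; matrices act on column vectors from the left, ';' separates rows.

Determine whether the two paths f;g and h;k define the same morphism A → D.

Path 1 = f;g:
  e0=(1,0,0) f-->(0,1,1) g-->(0,1)
  e1=(0,1,0) f-->(1,1,2) g-->(2,0)
  e2=(0,0,1) f-->(2,1,2) g-->(0,0)
  result₁ = [0 2 0; 1 0 0]
Path 2 = h;k:
  e0=(1,0,0) h-->(0,0,1) k-->(0,1)
  e1=(0,1,0) h-->(1,0,1) k-->(2,0)
  e2=(0,0,1) h-->(0,2,2) k-->(0,0)
  result₂ = [0 2 0; 1 0 0]
Equal? equal; square commutes

Answer: COMMUTES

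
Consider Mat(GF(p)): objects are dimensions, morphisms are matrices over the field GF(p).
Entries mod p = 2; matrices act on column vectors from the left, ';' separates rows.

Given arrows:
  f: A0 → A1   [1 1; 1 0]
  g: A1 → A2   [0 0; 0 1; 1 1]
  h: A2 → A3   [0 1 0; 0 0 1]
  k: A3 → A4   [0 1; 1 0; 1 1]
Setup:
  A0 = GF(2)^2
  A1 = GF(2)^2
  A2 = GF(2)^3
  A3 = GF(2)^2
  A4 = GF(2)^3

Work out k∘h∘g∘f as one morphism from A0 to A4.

Answer: [0 1; 1 0; 1 1]

Work:
  e0=(1,0) f→(1,1) g→(0,1,0) h→(1,0) k→(0,1,1)
  e1=(0,1) f→(1,0) g→(0,0,1) h→(0,1) k→(1,0,1)
composite: [0 1; 1 0; 1 1]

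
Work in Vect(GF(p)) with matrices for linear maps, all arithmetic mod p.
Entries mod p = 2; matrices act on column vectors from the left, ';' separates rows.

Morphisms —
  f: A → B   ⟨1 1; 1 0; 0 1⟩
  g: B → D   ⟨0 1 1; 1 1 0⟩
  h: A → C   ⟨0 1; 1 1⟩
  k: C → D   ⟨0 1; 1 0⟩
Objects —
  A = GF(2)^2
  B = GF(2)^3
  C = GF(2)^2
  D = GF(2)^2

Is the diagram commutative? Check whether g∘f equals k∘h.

Answer: COMMUTES

Derivation:
Path 1 = f;g:
  e0=(1,0) f→(1,1,0) g→(1,0)
  e1=(0,1) f→(1,0,1) g→(1,1)
  composite₁ = ⟨1 1; 0 1⟩
Path 2 = h;k:
  e0=(1,0) h→(0,1) k→(1,0)
  e1=(0,1) h→(1,1) k→(1,1)
  composite₂ = ⟨1 1; 0 1⟩
Equal? equal; square commutes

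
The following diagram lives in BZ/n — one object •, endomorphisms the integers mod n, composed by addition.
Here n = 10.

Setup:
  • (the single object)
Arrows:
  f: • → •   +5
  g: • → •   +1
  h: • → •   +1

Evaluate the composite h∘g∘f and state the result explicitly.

Answer: +7

Derivation:
  0 +5≡5 +1≡6 +1≡7  (mod 10)
⟦path⟧: +7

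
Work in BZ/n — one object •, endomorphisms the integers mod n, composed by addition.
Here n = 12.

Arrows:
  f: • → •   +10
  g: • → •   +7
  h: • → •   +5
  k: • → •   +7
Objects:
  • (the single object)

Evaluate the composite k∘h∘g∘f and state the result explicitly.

  0 +10≡10 +7≡5 +5≡10 +7≡5  (mod 12)
result: +5

Answer: +5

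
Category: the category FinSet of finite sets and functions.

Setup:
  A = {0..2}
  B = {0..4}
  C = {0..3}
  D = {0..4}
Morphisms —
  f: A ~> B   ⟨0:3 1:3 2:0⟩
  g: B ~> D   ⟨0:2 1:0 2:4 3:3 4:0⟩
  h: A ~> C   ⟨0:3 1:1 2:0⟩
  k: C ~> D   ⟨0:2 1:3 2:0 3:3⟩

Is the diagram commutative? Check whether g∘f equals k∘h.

1) trace f;g:
  0 f~>3 g~>3
  1 f~>3 g~>3
  2 f~>0 g~>2
  result₁ = ⟨0:3 1:3 2:2⟩
2) trace h;k:
  0 h~>3 k~>3
  1 h~>1 k~>3
  2 h~>0 k~>2
  result₂ = ⟨0:3 1:3 2:2⟩
Equal? same morphism ✓

Answer: COMMUTES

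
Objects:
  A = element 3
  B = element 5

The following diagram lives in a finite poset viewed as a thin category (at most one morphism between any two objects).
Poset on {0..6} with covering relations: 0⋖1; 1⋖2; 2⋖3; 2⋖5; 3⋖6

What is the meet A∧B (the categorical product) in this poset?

Lower bounds of A=3 and B=5: {0,1,2}
  0 ≤ 2
  1 ≤ 2
  2 ≤ 2
glb = 2

Answer: A∧B = 2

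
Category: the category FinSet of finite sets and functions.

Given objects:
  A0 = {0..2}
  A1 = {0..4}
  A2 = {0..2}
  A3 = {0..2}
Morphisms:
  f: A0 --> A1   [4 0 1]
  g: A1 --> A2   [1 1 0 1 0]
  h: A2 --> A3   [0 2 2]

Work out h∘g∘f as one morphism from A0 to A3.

  0 f-->4 g-->0 h-->0
  1 f-->0 g-->1 h-->2
  2 f-->1 g-->1 h-->2
⟦path⟧: [0 2 2]

Answer: [0 2 2]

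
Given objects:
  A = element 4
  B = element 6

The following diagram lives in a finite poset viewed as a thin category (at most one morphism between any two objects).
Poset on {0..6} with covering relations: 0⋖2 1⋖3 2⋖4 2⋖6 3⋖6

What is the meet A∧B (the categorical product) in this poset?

{x : x≤A ∧ x≤B} = {0,2}  (A=4, B=6)
  0 ≤ 2
  2 ≤ 2
glb = 2

Answer: A∧B = 2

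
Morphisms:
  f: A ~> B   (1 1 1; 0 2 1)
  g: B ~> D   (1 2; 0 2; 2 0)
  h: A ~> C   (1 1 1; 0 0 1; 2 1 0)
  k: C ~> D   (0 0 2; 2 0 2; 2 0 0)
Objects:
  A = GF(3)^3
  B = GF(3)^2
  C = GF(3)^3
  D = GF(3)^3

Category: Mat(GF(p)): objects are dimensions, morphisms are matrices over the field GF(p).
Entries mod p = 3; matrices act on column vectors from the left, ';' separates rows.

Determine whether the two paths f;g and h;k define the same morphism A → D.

Path 1 = f;g:
  e0=⟨1,0,0⟩ f~>⟨1,0⟩ g~>⟨1,0,2⟩
  e1=⟨0,1,0⟩ f~>⟨1,2⟩ g~>⟨2,1,2⟩
  e2=⟨0,0,1⟩ f~>⟨1,1⟩ g~>⟨0,2,2⟩
  result₁ = (1 2 0; 0 1 2; 2 2 2)
Path 2 = h;k:
  e0=⟨1,0,0⟩ h~>⟨1,0,2⟩ k~>⟨1,0,2⟩
  e1=⟨0,1,0⟩ h~>⟨1,0,1⟩ k~>⟨2,1,2⟩
  e2=⟨0,0,1⟩ h~>⟨1,1,0⟩ k~>⟨0,2,2⟩
  result₂ = (1 2 0; 0 1 2; 2 2 2)
Equal? same morphism ✓

Answer: COMMUTES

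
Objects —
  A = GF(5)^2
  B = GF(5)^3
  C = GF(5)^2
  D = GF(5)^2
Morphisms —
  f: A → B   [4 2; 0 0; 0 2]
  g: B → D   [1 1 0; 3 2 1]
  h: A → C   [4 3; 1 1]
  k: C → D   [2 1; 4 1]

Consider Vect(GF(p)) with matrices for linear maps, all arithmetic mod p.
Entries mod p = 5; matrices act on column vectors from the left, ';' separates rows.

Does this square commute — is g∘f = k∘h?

Path 1 = f;g:
  e0=(1,0) f→(4,0,0) g→(4,2)
  e1=(0,1) f→(2,0,2) g→(2,3)
  composite₁ = [4 2; 2 3]
Path 2 = h;k:
  e0=(1,0) h→(4,1) k→(4,2)
  e1=(0,1) h→(3,1) k→(2,3)
  composite₂ = [4 2; 2 3]
Equal? same morphism ✓

Answer: COMMUTES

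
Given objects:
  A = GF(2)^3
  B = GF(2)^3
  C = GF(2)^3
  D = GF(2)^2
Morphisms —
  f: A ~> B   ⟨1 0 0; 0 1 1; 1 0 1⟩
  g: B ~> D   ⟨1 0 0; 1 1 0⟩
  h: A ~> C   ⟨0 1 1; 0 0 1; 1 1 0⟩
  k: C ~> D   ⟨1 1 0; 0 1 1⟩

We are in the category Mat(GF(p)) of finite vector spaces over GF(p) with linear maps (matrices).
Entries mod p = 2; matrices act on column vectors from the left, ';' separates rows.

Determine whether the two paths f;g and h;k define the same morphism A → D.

Answer: DOES NOT COMMUTE

Trace:
1) trace f;g:
  e0=(1,0,0) f~>(1,0,1) g~>(1,1)
  e1=(0,1,0) f~>(0,1,0) g~>(0,1)
  e2=(0,0,1) f~>(0,1,1) g~>(0,1)
  result₁ = ⟨1 0 0; 1 1 1⟩
2) trace h;k:
  e0=(1,0,0) h~>(0,0,1) k~>(0,1)
  e1=(0,1,0) h~>(1,0,1) k~>(1,1)
  e2=(0,0,1) h~>(1,1,0) k~>(0,1)
  result₂ = ⟨0 1 0; 1 1 1⟩
Equal? differ; not commutative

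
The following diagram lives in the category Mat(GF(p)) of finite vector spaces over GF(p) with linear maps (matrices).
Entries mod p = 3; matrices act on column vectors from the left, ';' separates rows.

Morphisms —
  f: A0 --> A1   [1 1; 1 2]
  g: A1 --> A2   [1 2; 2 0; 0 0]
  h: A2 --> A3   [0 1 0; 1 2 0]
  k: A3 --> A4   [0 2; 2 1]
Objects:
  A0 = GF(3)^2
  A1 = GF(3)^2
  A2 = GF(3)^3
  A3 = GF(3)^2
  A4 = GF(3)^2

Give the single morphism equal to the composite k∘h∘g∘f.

  e0=(1,0) f-->(1,1) g-->(0,2,0) h-->(2,1) k-->(2,2)
  e1=(0,1) f-->(1,2) g-->(2,2,0) h-->(2,0) k-->(0,1)
result: [2 0; 2 1]

Answer: [2 0; 2 1]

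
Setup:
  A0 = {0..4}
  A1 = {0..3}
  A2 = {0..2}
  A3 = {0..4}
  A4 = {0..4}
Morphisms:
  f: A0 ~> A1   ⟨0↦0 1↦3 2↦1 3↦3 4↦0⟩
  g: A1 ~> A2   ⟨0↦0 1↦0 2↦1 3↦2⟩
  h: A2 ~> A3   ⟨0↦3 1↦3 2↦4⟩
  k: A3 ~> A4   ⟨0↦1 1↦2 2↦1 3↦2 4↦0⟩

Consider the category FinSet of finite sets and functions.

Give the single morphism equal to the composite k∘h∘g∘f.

Answer: ⟨0↦2 1↦0 2↦2 3↦0 4↦2⟩

Work:
  0 f~>0 g~>0 h~>3 k~>2
  1 f~>3 g~>2 h~>4 k~>0
  2 f~>1 g~>0 h~>3 k~>2
  3 f~>3 g~>2 h~>4 k~>0
  4 f~>0 g~>0 h~>3 k~>2
composite: ⟨0↦2 1↦0 2↦2 3↦0 4↦2⟩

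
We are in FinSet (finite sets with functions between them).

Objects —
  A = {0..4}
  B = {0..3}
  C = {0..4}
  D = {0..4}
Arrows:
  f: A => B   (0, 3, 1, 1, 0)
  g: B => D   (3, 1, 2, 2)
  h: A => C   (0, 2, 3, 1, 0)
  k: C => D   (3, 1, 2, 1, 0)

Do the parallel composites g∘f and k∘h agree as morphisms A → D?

Path 1 = f;g:
  0 f=>0 g=>3
  1 f=>3 g=>2
  2 f=>1 g=>1
  3 f=>1 g=>1
  4 f=>0 g=>3
  result₁ = (3, 2, 1, 1, 3)
Path 2 = h;k:
  0 h=>0 k=>3
  1 h=>2 k=>2
  2 h=>3 k=>1
  3 h=>1 k=>1
  4 h=>0 k=>3
  result₂ = (3, 2, 1, 1, 3)
Equal? same morphism ✓

Answer: COMMUTES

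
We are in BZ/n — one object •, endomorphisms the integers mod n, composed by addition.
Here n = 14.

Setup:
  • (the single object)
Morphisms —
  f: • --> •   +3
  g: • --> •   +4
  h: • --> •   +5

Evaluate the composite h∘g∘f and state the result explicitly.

Answer: +12

Derivation:
  0 +3≡3 +4≡7 +5≡12  (mod 14)
⟦path⟧: +12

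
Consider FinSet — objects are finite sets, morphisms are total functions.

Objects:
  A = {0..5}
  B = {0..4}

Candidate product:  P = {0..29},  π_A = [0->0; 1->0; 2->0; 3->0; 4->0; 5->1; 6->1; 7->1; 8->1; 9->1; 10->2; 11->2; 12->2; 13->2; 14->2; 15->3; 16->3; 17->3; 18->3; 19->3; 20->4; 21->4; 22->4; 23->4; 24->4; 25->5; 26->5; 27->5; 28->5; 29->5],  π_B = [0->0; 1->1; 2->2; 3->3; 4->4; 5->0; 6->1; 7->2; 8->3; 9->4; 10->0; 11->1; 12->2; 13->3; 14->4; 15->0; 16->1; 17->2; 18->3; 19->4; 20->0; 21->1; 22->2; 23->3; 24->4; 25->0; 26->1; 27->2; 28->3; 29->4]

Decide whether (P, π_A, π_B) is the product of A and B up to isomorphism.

|A|·|B| = 6·5 = 30;  |P| = 30
Check the pairing map k ↦ (π_A(k), π_B(k)):
  0 -> (0,0)
  1 -> (0,1)
  2 -> (0,2)
  3 -> (0,3)
  4 -> (0,4)
  5 -> (1,0)
  6 -> (1,1)
  7 -> (1,2)
  8 -> (1,3)
  9 -> (1,4)
  10 -> (2,0)
  11 -> (2,1)
  12 -> (2,2)
  13 -> (2,3)
  14 -> (2,4)
  15 -> (3,0)
  16 -> (3,1)
  17 -> (3,2)
  18 -> (3,3)
  19 -> (3,4)
  20 -> (4,0)
  21 -> (4,1)
  22 -> (4,2)
  23 -> (4,3)
  24 -> (4,4)
  25 -> (5,0)
  26 -> (5,1)
  27 -> (5,2)
  28 -> (5,3)
  29 -> (5,4)
distinct pairs in image: 30 / 30 needed
  → bijection onto A×B; projections well-typed.

Answer: VALID PRODUCT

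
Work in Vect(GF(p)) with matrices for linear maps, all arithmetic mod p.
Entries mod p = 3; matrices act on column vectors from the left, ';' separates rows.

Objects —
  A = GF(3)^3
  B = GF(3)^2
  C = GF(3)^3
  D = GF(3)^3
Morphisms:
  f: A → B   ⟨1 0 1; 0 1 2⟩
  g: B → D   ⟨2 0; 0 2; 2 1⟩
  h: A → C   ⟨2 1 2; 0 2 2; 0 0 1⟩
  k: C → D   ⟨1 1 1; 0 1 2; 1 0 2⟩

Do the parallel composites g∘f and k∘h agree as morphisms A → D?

Answer: COMMUTES

Work:
1) trace f;g:
  e0=(1,0,0) f→(1,0) g→(2,0,2)
  e1=(0,1,0) f→(0,1) g→(0,2,1)
  e2=(0,0,1) f→(1,2) g→(2,1,1)
  composite₁ = ⟨2 0 2; 0 2 1; 2 1 1⟩
2) trace h;k:
  e0=(1,0,0) h→(2,0,0) k→(2,0,2)
  e1=(0,1,0) h→(1,2,0) k→(0,2,1)
  e2=(0,0,1) h→(2,2,1) k→(2,1,1)
  composite₂ = ⟨2 0 2; 0 2 1; 2 1 1⟩
Equal? same morphism ✓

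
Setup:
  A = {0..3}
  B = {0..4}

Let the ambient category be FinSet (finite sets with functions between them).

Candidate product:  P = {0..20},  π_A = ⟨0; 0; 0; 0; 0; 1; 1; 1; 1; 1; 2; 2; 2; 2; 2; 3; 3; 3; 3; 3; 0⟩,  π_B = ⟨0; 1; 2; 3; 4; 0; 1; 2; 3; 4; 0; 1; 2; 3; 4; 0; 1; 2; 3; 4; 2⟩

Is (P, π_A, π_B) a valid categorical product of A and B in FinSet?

Answer: NOT A VALID PRODUCT — |P|=21 ≠ |A|·|B|=20

Derivation:
|A|·|B| = 4·5 = 20;  |P| = 21
  → cardinalities differ; no bijection possible.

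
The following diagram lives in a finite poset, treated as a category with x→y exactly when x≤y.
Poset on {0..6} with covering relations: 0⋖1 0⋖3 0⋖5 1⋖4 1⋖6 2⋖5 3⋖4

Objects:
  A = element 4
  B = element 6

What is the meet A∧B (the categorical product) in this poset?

Answer: A∧B = 1

Derivation:
{x : x⊑A ∧ x⊑B} = {0,1}  (A=4, B=6)
  0 ⊑ 1
  1 ⊑ 1
glb = 1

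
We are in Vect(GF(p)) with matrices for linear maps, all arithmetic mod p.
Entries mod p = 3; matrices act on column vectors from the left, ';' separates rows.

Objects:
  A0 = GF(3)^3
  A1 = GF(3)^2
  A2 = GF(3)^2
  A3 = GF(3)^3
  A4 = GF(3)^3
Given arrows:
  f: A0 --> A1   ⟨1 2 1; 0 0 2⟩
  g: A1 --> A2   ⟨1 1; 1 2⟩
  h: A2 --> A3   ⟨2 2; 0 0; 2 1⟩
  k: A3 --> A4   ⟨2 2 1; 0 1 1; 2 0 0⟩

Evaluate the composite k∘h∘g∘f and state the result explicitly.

  e0=(1,0,0) f-->(1,0) g-->(1,1) h-->(1,0,0) k-->(2,0,2)
  e1=(0,1,0) f-->(2,0) g-->(2,2) h-->(2,0,0) k-->(1,0,1)
  e2=(0,0,1) f-->(1,2) g-->(0,2) h-->(1,0,2) k-->(1,2,2)
composite: ⟨2 1 1; 0 0 2; 2 1 2⟩

Answer: ⟨2 1 1; 0 0 2; 2 1 2⟩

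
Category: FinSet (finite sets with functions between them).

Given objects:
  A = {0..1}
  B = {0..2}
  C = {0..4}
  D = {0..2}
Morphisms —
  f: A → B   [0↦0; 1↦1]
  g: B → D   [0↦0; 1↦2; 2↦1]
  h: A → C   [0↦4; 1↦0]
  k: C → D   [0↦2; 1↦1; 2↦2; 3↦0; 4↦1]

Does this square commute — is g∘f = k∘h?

1) trace f;g:
  0 f→0 g→0
  1 f→1 g→2
  composite₁ = [0↦0; 1↦2]
2) trace h;k:
  0 h→4 k→1
  1 h→0 k→2
  composite₂ = [0↦1; 1↦2]
Equal? distinct morphisms ✗

Answer: DOES NOT COMMUTE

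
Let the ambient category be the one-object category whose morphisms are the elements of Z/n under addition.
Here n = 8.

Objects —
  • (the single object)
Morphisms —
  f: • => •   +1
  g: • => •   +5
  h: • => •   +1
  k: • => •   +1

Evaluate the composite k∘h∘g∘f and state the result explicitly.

Answer: +0

Work:
  0 +1≡1 +5≡6 +1≡7 +1≡0  (mod 8)
result: +0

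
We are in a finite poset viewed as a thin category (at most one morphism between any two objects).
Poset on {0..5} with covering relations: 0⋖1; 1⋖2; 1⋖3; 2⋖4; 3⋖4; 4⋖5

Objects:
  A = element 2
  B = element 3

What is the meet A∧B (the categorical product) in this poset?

{x : x≤A ∧ x≤B} = {0,1}  (A=2, B=3)
  0 ≤ 1
  1 ≤ 1
glb = 1

Answer: A∧B = 1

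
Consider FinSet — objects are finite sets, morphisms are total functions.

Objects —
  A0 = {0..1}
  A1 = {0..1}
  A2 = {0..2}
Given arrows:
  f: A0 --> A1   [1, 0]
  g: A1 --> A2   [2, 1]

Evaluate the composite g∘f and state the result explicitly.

Answer: [1, 2]

Work:
  0 f-->1 g-->1
  1 f-->0 g-->2
composite: [1, 2]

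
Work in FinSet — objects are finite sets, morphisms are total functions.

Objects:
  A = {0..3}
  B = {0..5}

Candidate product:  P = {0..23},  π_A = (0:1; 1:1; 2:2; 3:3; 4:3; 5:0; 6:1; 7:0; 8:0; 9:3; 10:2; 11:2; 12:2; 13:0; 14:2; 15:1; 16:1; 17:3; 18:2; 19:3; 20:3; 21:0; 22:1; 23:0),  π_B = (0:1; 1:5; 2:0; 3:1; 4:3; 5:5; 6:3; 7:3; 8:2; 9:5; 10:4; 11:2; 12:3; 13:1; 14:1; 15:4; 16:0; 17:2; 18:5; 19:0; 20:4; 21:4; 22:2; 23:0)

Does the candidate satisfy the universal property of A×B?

|A|·|B| = 4·6 = 24;  |P| = 24
Check the pairing map k ↦ (π_A(k), π_B(k)):
  0 : (1,1)
  1 : (1,5)
  2 : (2,0)
  3 : (3,1)
  4 : (3,3)
  5 : (0,5)
  6 : (1,3)
  7 : (0,3)
  8 : (0,2)
  9 : (3,5)
  10 : (2,4)
  11 : (2,2)
  12 : (2,3)
  13 : (0,1)
  14 : (2,1)
  15 : (1,4)
  16 : (1,0)
  17 : (3,2)
  18 : (2,5)
  19 : (3,0)
  20 : (3,4)
  21 : (0,4)
  22 : (1,2)
  23 : (0,0)
distinct pairs in image: 24 / 24 needed
  → bijection onto A×B; projections well-typed.

Answer: VALID PRODUCT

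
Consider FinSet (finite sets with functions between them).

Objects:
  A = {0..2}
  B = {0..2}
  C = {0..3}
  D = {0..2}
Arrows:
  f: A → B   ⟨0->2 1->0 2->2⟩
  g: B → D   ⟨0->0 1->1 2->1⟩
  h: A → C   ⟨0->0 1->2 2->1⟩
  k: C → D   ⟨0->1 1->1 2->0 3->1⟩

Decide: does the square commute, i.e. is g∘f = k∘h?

Answer: COMMUTES

Trace:
Path 1 = f;g:
  0 f→2 g→1
  1 f→0 g→0
  2 f→2 g→1
  result₁ = ⟨0->1 1->0 2->1⟩
Path 2 = h;k:
  0 h→0 k→1
  1 h→2 k→0
  2 h→1 k→1
  result₂ = ⟨0->1 1->0 2->1⟩
Equal? same morphism ✓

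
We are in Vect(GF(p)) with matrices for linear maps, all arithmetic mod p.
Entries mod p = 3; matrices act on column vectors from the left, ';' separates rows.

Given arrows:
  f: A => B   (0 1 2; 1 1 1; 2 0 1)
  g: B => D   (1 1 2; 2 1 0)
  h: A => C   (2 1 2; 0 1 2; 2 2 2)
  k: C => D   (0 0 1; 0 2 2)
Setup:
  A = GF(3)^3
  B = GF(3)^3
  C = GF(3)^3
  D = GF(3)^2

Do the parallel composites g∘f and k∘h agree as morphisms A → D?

Answer: COMMUTES

Derivation:
1) trace f;g:
  e0=[1,0,0] f=>[0,1,2] g=>[2,1]
  e1=[0,1,0] f=>[1,1,0] g=>[2,0]
  e2=[0,0,1] f=>[2,1,1] g=>[2,2]
  result₁ = (2 2 2; 1 0 2)
2) trace h;k:
  e0=[1,0,0] h=>[2,0,2] k=>[2,1]
  e1=[0,1,0] h=>[1,1,2] k=>[2,0]
  e2=[0,0,1] h=>[2,2,2] k=>[2,2]
  result₂ = (2 2 2; 1 0 2)
Equal? YES — commutes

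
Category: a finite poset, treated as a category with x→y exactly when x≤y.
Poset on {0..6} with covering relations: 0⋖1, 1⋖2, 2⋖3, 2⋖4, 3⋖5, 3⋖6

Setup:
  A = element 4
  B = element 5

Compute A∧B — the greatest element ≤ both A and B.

Common predecessors of 4,5: {0,1,2}
  0 <= 2
  1 <= 2
  2 <= 2
glb = 2

Answer: A∧B = 2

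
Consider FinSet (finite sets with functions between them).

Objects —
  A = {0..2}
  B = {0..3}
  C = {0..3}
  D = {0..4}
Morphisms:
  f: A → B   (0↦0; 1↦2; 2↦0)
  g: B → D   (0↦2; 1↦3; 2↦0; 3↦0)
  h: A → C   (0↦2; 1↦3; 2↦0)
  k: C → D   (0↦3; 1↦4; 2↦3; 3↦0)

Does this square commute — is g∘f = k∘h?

Answer: DOES NOT COMMUTE

Work:
1) trace f;g:
  0 f→0 g→2
  1 f→2 g→0
  2 f→0 g→2
  composite₁ = (0↦2; 1↦0; 2↦2)
2) trace h;k:
  0 h→2 k→3
  1 h→3 k→0
  2 h→0 k→3
  composite₂ = (0↦3; 1↦0; 2↦3)
Equal? distinct morphisms ✗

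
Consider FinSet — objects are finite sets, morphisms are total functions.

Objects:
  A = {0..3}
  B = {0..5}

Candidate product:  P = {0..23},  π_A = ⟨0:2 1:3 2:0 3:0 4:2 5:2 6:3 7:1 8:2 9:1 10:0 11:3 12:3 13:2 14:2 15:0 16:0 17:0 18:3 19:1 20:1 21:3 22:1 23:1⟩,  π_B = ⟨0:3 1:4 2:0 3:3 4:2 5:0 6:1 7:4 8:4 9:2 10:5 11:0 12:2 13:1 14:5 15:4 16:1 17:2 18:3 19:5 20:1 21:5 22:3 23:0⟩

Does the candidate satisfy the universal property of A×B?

|A|·|B| = 4·6 = 24;  |P| = 24
Check the pairing map k ↦ (π_A(k), π_B(k)):
  0 : (2,3)
  1 : (3,4)
  2 : (0,0)
  3 : (0,3)
  4 : (2,2)
  5 : (2,0)
  6 : (3,1)
  7 : (1,4)
  8 : (2,4)
  9 : (1,2)
  10 : (0,5)
  11 : (3,0)
  12 : (3,2)
  13 : (2,1)
  14 : (2,5)
  15 : (0,4)
  16 : (0,1)
  17 : (0,2)
  18 : (3,3)
  19 : (1,5)
  20 : (1,1)
  21 : (3,5)
  22 : (1,3)
  23 : (1,0)
distinct pairs in image: 24 / 24 needed
  → bijection onto A×B; projections well-typed.

Answer: VALID PRODUCT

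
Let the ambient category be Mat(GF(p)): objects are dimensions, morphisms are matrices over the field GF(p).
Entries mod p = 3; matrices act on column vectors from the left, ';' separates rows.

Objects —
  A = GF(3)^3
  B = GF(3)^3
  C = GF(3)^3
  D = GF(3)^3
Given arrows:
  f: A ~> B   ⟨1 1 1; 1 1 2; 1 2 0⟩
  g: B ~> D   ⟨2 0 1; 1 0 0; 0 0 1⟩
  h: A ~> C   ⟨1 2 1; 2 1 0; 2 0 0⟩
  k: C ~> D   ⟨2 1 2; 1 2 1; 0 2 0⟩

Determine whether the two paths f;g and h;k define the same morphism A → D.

Answer: DOES NOT COMMUTE

Trace:
1) trace f;g:
  e0=[1,0,0] f~>[1,1,1] g~>[0,1,1]
  e1=[0,1,0] f~>[1,1,2] g~>[1,1,2]
  e2=[0,0,1] f~>[1,2,0] g~>[2,1,0]
  result₁ = ⟨0 1 2; 1 1 1; 1 2 0⟩
2) trace h;k:
  e0=[1,0,0] h~>[1,2,2] k~>[2,1,1]
  e1=[0,1,0] h~>[2,1,0] k~>[2,1,2]
  e2=[0,0,1] h~>[1,0,0] k~>[2,1,0]
  result₂ = ⟨2 2 2; 1 1 1; 1 2 0⟩
Equal? NO — does not commute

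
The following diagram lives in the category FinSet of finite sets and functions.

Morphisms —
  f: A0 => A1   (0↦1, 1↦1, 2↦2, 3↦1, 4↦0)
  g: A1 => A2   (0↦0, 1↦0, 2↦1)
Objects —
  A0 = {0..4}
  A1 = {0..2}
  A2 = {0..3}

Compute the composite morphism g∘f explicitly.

Answer: (0↦0, 1↦0, 2↦1, 3↦0, 4↦0)

Trace:
  0 f=>1 g=>0
  1 f=>1 g=>0
  2 f=>2 g=>1
  3 f=>1 g=>0
  4 f=>0 g=>0
result: (0↦0, 1↦0, 2↦1, 3↦0, 4↦0)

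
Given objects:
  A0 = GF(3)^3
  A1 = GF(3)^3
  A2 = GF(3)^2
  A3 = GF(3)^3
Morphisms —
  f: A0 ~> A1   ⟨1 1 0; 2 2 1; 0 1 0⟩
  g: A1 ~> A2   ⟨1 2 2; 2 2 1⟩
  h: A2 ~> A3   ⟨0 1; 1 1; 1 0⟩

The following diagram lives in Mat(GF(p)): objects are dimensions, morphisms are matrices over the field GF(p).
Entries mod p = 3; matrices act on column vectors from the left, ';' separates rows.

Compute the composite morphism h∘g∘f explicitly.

Answer: ⟨0 1 2; 2 2 1; 2 1 2⟩

Derivation:
  e0=(1,0,0) f~>(1,2,0) g~>(2,0) h~>(0,2,2)
  e1=(0,1,0) f~>(1,2,1) g~>(1,1) h~>(1,2,1)
  e2=(0,0,1) f~>(0,1,0) g~>(2,2) h~>(2,1,2)
result: ⟨0 1 2; 2 2 1; 2 1 2⟩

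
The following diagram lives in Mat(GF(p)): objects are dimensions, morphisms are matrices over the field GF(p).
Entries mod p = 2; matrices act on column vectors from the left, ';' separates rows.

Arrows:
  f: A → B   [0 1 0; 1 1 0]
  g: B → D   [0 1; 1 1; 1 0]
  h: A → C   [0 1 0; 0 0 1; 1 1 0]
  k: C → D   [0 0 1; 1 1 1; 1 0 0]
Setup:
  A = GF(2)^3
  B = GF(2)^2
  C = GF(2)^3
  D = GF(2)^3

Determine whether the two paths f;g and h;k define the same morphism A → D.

Answer: DOES NOT COMMUTE

Trace:
Along f;g (path 1):
  e0=⟨1,0,0⟩ f→⟨0,1⟩ g→⟨1,1,0⟩
  e1=⟨0,1,0⟩ f→⟨1,1⟩ g→⟨1,0,1⟩
  e2=⟨0,0,1⟩ f→⟨0,0⟩ g→⟨0,0,0⟩
  result₁ = [1 1 0; 1 0 0; 0 1 0]
Along h;k (path 2):
  e0=⟨1,0,0⟩ h→⟨0,0,1⟩ k→⟨1,1,0⟩
  e1=⟨0,1,0⟩ h→⟨1,0,1⟩ k→⟨1,0,1⟩
  e2=⟨0,0,1⟩ h→⟨0,1,0⟩ k→⟨0,1,0⟩
  result₂ = [1 1 0; 1 0 1; 0 1 0]
Equal? distinct morphisms ✗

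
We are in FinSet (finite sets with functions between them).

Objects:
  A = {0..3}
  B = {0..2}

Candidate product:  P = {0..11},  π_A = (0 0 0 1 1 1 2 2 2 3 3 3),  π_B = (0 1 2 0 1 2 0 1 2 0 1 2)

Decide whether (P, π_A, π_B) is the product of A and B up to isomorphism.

Answer: VALID PRODUCT

Trace:
|A|·|B| = 4·3 = 12;  |P| = 12
Check the pairing map k ↦ (π_A(k), π_B(k)):
  0 -> (0,0)
  1 -> (0,1)
  2 -> (0,2)
  3 -> (1,0)
  4 -> (1,1)
  5 -> (1,2)
  6 -> (2,0)
  7 -> (2,1)
  8 -> (2,2)
  9 -> (3,0)
  10 -> (3,1)
  11 -> (3,2)
distinct pairs in image: 12 / 12 needed
  → bijection onto A×B; projections well-typed.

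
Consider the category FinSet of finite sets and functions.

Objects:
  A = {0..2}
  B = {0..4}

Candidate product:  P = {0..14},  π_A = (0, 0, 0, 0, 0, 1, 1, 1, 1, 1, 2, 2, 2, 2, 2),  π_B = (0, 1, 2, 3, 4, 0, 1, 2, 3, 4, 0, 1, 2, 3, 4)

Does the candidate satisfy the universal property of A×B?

Answer: VALID PRODUCT

Derivation:
|A|·|B| = 3·5 = 15;  |P| = 15
Check the pairing map k ↦ (π_A(k), π_B(k)):
  0 : (0,0)
  1 : (0,1)
  2 : (0,2)
  3 : (0,3)
  4 : (0,4)
  5 : (1,0)
  6 : (1,1)
  7 : (1,2)
  8 : (1,3)
  9 : (1,4)
  10 : (2,0)
  11 : (2,1)
  12 : (2,2)
  13 : (2,3)
  14 : (2,4)
distinct pairs in image: 15 / 15 needed
  → bijection onto A×B; projections well-typed.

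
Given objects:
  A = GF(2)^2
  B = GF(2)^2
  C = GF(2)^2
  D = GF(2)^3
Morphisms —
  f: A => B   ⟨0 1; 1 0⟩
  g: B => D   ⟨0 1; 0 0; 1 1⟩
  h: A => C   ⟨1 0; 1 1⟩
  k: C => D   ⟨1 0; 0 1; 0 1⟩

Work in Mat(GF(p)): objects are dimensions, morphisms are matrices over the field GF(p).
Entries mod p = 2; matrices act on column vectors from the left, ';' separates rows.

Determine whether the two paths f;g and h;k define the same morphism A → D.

1) trace f;g:
  e0=(1,0) f=>(0,1) g=>(1,0,1)
  e1=(0,1) f=>(1,0) g=>(0,0,1)
  result₁ = ⟨1 0; 0 0; 1 1⟩
2) trace h;k:
  e0=(1,0) h=>(1,1) k=>(1,1,1)
  e1=(0,1) h=>(0,1) k=>(0,1,1)
  result₂ = ⟨1 0; 1 1; 1 1⟩
Equal? differ; not commutative

Answer: DOES NOT COMMUTE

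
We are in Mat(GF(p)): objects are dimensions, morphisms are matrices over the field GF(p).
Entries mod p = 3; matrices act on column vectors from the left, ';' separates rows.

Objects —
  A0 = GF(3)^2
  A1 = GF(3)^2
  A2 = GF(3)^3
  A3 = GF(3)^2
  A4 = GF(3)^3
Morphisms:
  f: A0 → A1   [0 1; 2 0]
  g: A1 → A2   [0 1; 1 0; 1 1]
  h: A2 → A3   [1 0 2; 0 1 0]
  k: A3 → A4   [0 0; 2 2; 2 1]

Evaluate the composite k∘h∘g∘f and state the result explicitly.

Answer: [0 0; 0 0; 0 2]

Derivation:
  e0=(1,0) f→(0,2) g→(2,0,2) h→(0,0) k→(0,0,0)
  e1=(0,1) f→(1,0) g→(0,1,1) h→(2,1) k→(0,0,2)
⟦path⟧: [0 0; 0 0; 0 2]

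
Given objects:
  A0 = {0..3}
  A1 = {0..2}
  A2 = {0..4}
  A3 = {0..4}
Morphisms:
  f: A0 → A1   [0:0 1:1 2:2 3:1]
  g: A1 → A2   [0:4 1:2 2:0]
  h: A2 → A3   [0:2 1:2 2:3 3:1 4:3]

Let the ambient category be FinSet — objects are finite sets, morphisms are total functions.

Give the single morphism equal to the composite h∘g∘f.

  0 f→0 g→4 h→3
  1 f→1 g→2 h→3
  2 f→2 g→0 h→2
  3 f→1 g→2 h→3
result: [0:3 1:3 2:2 3:3]

Answer: [0:3 1:3 2:2 3:3]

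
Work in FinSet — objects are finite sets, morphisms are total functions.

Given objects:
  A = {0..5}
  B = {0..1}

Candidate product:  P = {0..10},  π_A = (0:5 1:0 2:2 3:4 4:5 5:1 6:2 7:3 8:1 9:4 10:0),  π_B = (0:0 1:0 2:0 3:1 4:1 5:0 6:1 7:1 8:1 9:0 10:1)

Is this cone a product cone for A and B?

Answer: NOT A VALID PRODUCT — |P|=11 ≠ |A|·|B|=12

Trace:
|A|·|B| = 6·2 = 12;  |P| = 11
  → cardinalities differ; no bijection possible.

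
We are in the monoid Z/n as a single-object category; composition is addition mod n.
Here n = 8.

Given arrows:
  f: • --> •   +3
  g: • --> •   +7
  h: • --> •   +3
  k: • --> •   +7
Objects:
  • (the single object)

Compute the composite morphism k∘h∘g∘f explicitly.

Answer: +4

Derivation:
  0 +3≡3 +7≡2 +3≡5 +7≡4  (mod 8)
result: +4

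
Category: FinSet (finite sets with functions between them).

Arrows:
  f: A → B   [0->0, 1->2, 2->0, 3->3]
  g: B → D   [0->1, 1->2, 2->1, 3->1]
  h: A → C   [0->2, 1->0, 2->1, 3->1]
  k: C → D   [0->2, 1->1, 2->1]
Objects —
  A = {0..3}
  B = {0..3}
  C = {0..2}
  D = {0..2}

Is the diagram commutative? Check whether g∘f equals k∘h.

Along f;g (path 1):
  0 f→0 g→1
  1 f→2 g→1
  2 f→0 g→1
  3 f→3 g→1
  result₁ = [0->1, 1->1, 2->1, 3->1]
Along h;k (path 2):
  0 h→2 k→1
  1 h→0 k→2
  2 h→1 k→1
  3 h→1 k→1
  result₂ = [0->1, 1->2, 2->1, 3->1]
Equal? NO — does not commute

Answer: DOES NOT COMMUTE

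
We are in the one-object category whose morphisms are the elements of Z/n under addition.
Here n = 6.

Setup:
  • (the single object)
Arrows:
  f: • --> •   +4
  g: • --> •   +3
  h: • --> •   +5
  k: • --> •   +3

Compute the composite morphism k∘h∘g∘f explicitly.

Answer: +3

Work:
  0 +4≡4 +3≡1 +5≡0 +3≡3  (mod 6)
result: +3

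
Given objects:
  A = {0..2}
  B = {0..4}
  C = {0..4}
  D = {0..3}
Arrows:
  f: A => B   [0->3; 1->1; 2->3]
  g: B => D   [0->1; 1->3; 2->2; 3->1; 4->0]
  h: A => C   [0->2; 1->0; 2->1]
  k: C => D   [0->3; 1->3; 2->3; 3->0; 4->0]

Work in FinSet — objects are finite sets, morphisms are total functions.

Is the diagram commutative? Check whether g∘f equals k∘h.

Along f;g (path 1):
  0 f=>3 g=>1
  1 f=>1 g=>3
  2 f=>3 g=>1
  result₁ = [0->1; 1->3; 2->1]
Along h;k (path 2):
  0 h=>2 k=>3
  1 h=>0 k=>3
  2 h=>1 k=>3
  result₂ = [0->3; 1->3; 2->3]
Equal? distinct morphisms ✗

Answer: DOES NOT COMMUTE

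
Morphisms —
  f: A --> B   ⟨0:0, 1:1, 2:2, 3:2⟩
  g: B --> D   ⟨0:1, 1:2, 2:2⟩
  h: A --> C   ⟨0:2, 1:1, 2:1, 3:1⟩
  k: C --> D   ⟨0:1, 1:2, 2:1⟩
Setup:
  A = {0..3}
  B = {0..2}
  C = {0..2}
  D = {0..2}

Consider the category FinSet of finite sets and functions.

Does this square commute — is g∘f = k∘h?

1) trace f;g:
  0 f-->0 g-->1
  1 f-->1 g-->2
  2 f-->2 g-->2
  3 f-->2 g-->2
  result₁ = ⟨0:1, 1:2, 2:2, 3:2⟩
2) trace h;k:
  0 h-->2 k-->1
  1 h-->1 k-->2
  2 h-->1 k-->2
  3 h-->1 k-->2
  result₂ = ⟨0:1, 1:2, 2:2, 3:2⟩
Equal? same morphism ✓

Answer: COMMUTES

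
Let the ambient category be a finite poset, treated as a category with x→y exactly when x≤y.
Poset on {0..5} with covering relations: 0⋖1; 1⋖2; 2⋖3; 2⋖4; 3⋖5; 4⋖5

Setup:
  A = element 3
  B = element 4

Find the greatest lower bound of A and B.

Lower bounds of A=3 and B=4: {0,1,2}
  0 <= 2
  1 <= 2
  2 <= 2
glb = 2

Answer: A∧B = 2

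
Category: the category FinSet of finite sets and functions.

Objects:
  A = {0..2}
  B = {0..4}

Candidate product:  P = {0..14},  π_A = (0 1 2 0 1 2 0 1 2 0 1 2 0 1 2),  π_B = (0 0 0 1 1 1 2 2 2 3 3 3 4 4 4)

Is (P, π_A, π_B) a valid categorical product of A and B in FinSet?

|A|·|B| = 3·5 = 15;  |P| = 15
Check the pairing map k ↦ (π_A(k), π_B(k)):
  0 : (0,0)
  1 : (1,0)
  2 : (2,0)
  3 : (0,1)
  4 : (1,1)
  5 : (2,1)
  6 : (0,2)
  7 : (1,2)
  8 : (2,2)
  9 : (0,3)
  10 : (1,3)
  11 : (2,3)
  12 : (0,4)
  13 : (1,4)
  14 : (2,4)
distinct pairs in image: 15 / 15 needed
  → bijection onto A×B; projections well-typed.

Answer: VALID PRODUCT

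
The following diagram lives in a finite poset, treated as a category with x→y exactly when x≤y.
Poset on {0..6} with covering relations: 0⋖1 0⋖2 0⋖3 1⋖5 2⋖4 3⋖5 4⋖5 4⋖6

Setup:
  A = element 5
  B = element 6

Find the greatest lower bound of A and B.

Answer: A∧B = 4

Trace:
{x : x⊑A ∧ x⊑B} = {0,2,4}  (A=5, B=6)
  0 ⊑ 4
  2 ⊑ 4
  4 ⊑ 4
glb = 4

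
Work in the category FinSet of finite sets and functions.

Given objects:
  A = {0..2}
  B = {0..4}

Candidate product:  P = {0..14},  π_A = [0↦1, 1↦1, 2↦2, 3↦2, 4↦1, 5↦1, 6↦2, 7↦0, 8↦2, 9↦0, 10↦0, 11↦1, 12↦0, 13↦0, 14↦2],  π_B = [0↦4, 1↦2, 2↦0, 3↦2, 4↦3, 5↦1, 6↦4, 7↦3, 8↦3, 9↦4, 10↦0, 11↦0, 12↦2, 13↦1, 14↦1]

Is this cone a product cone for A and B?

Answer: VALID PRODUCT

Derivation:
|A|·|B| = 3·5 = 15;  |P| = 15
Check the pairing map k ↦ (π_A(k), π_B(k)):
  0 ↦ (1,4)
  1 ↦ (1,2)
  2 ↦ (2,0)
  3 ↦ (2,2)
  4 ↦ (1,3)
  5 ↦ (1,1)
  6 ↦ (2,4)
  7 ↦ (0,3)
  8 ↦ (2,3)
  9 ↦ (0,4)
  10 ↦ (0,0)
  11 ↦ (1,0)
  12 ↦ (0,2)
  13 ↦ (0,1)
  14 ↦ (2,1)
distinct pairs in image: 15 / 15 needed
  → bijection onto A×B; projections well-typed.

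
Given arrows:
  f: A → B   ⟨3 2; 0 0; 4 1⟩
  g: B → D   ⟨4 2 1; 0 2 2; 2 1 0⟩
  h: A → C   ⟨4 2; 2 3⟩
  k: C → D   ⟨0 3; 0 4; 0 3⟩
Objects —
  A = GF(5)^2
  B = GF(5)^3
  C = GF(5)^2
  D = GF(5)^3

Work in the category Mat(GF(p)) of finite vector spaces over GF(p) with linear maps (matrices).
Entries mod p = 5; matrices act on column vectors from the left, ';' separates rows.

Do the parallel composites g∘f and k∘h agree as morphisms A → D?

Answer: COMMUTES

Derivation:
Along f;g (path 1):
  e0=⟨1,0⟩ f→⟨3,0,4⟩ g→⟨1,3,1⟩
  e1=⟨0,1⟩ f→⟨2,0,1⟩ g→⟨4,2,4⟩
  ⟦path⟧₁ = ⟨1 4; 3 2; 1 4⟩
Along h;k (path 2):
  e0=⟨1,0⟩ h→⟨4,2⟩ k→⟨1,3,1⟩
  e1=⟨0,1⟩ h→⟨2,3⟩ k→⟨4,2,4⟩
  ⟦path⟧₂ = ⟨1 4; 3 2; 1 4⟩
Equal? equal; square commutes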